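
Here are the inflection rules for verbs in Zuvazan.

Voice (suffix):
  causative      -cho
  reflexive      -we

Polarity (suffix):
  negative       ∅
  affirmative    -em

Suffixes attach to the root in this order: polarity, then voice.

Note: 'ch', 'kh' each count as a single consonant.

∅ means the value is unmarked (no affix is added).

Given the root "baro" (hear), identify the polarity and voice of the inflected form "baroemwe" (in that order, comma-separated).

Segment: baro-em-we.
polarity: -em → affirmative.
voice: -we → reflexive.

affirmative, reflexive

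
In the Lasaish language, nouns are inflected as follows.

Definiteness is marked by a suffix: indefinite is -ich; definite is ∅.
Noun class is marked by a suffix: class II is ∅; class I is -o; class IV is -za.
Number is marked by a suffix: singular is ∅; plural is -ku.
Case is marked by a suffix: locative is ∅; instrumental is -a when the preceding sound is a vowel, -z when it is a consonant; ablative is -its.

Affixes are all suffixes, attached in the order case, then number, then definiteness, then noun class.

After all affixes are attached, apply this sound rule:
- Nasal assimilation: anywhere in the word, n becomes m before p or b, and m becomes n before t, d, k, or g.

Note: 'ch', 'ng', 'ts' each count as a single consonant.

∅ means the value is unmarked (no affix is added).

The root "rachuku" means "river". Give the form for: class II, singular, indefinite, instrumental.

Attach case instrumental -a (after vowel 'u') → rachukua.
number = singular: zero marking, form stays rachukua.
Attach definiteness indefinite -ich → rachukuaich.
noun class = class II: zero marking, form stays rachukuaich.
Nasal assimilation: no change.

rachukuaich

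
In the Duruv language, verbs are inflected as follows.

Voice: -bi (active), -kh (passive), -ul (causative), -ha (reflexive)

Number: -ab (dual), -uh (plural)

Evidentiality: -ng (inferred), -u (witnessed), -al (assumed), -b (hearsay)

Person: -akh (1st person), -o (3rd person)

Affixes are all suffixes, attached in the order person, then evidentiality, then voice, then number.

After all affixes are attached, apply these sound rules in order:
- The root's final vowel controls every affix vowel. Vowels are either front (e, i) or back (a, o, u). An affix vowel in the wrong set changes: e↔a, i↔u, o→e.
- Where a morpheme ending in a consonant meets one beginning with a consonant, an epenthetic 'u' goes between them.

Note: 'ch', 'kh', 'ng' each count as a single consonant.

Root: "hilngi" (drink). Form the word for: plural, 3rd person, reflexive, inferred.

hilngienguheih

Attach person 3rd person -o → hilngio.
Attach evidentiality inferred -ng → hilngiong.
Attach voice reflexive -ha → hilngiongha.
Attach number plural -uh → hilngionghauh.
Apply vowel harmony: hilngionghauh → hilngiengheih.
Apply epenthesis: hilngiengheih → hilngienguheih.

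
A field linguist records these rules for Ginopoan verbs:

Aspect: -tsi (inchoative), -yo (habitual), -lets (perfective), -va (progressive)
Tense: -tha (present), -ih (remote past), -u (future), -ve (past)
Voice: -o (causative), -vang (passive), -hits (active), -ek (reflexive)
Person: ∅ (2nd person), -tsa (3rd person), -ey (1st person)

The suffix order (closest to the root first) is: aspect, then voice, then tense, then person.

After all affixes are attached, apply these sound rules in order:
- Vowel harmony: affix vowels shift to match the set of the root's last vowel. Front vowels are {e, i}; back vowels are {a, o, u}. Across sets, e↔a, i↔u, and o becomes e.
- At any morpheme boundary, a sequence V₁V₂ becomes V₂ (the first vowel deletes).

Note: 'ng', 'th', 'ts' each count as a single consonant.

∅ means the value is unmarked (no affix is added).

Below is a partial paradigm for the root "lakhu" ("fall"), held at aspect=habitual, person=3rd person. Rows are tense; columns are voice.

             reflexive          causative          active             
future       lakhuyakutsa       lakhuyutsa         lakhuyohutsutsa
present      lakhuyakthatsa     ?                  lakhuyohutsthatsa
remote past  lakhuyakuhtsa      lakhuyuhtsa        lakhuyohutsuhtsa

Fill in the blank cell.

lakhuyothatsa

Attach aspect habitual -yo → lakhuyo.
Attach voice causative -o → lakhuyoo.
Attach tense present -tha → lakhuyootha.
Attach person 3rd person -tsa → lakhuyoothatsa.
Vowel harmony: no change.
Apply vowel deletion: lakhuyoothatsa → lakhuyothatsa.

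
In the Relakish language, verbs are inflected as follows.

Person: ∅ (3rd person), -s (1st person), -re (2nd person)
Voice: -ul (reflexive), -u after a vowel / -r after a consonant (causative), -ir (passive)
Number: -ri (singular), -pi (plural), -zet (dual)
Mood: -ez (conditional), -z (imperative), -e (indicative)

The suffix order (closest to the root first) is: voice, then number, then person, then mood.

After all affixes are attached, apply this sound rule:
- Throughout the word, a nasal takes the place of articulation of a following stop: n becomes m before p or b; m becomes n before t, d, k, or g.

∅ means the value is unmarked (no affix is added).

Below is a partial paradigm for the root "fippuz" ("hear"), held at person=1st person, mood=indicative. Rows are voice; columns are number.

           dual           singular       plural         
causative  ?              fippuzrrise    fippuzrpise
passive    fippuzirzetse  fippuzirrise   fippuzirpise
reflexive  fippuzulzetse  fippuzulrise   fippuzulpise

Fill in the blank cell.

Attach voice causative -r (after consonant 'z') → fippuzr.
Attach number dual -zet → fippuzrzet.
Attach person 1st person -s → fippuzrzets.
Attach mood indicative -e → fippuzrzetse.
Nasal assimilation: no change.

fippuzrzetse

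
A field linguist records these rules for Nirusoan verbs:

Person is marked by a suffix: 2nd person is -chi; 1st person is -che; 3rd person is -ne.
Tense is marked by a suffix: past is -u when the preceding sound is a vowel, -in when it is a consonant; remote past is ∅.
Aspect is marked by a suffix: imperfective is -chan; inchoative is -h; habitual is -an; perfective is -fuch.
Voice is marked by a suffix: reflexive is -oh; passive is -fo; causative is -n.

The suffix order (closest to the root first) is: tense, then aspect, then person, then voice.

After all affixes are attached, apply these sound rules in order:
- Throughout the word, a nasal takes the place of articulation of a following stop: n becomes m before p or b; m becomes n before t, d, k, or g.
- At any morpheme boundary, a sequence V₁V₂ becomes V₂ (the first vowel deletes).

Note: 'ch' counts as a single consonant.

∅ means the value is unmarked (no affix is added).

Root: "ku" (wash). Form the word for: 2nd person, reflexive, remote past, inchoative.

tense = remote past: zero marking, form stays ku.
Attach aspect inchoative -h → kuh.
Attach person 2nd person -chi → kuhchi.
Attach voice reflexive -oh → kuhchioh.
Nasal assimilation: no change.
Apply vowel deletion: kuhchioh → kuhchoh.

kuhchoh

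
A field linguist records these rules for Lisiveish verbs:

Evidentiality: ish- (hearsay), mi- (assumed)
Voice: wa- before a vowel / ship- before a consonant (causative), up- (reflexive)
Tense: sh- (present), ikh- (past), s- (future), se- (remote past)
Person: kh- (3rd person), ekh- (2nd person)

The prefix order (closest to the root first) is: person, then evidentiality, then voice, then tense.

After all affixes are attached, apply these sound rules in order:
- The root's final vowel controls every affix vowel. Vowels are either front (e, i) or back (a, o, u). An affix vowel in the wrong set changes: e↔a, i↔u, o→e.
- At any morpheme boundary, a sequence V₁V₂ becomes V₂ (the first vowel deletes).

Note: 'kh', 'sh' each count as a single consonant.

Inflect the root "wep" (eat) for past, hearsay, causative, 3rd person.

ikhwishkhwep

Attach person 3rd person kh- → khwep.
Attach evidentiality hearsay ish- → ishkhwep.
Attach voice causative wa- (before vowel 'i') → waishkhwep.
Attach tense past ikh- → ikhwaishkhwep.
Apply vowel harmony: ikhwaishkhwep → ikhweishkhwep.
Apply vowel deletion: ikhweishkhwep → ikhwishkhwep.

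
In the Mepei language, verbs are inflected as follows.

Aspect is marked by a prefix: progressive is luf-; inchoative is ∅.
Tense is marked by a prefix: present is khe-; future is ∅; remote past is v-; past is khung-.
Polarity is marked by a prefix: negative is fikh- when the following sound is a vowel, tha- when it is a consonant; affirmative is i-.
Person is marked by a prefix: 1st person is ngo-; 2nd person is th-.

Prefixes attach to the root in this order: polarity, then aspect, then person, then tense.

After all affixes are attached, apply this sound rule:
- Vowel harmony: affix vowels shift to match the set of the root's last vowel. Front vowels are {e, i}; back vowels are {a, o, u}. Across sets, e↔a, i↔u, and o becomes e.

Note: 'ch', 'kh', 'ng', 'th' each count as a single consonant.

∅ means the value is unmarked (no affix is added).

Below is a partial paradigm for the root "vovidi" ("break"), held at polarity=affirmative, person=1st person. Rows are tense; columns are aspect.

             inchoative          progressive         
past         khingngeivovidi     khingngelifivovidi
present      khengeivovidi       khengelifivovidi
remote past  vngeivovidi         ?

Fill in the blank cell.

vngelifivovidi

Attach polarity affirmative i- → ivovidi.
Attach aspect progressive luf- → lufivovidi.
Attach person 1st person ngo- → ngolufivovidi.
Attach tense remote past v- → vngolufivovidi.
Apply vowel harmony: vngolufivovidi → vngelifivovidi.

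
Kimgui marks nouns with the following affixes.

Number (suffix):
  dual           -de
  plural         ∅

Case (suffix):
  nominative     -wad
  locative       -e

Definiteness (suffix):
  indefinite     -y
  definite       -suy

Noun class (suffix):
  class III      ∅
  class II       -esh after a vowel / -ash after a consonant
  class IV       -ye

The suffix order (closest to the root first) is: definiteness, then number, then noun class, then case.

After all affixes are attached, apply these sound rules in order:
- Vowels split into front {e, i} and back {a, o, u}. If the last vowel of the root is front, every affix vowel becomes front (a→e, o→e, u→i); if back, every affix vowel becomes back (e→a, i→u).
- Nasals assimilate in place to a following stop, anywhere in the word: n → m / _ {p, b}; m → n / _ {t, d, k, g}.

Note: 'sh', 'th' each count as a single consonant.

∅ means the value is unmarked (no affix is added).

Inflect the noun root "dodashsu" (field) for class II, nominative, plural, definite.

Attach definiteness definite -suy → dodashsusuy.
number = plural: zero marking, form stays dodashsusuy.
Attach noun class class II -ash (after consonant 'y') → dodashsusuyash.
Attach case nominative -wad → dodashsusuyashwad.
Vowel harmony: no change.
Nasal assimilation: no change.

dodashsusuyashwad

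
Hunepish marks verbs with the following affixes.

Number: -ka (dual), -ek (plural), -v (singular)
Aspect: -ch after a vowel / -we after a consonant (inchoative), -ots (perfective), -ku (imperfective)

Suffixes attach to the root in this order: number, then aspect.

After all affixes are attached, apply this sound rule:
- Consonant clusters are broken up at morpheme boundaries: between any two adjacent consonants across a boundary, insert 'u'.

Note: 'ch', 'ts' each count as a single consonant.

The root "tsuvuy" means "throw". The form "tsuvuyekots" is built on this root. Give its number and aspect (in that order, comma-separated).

plural, perfective

Segment: tsuvuy-ek-ots.
number: -ek → plural.
aspect: -ots → perfective.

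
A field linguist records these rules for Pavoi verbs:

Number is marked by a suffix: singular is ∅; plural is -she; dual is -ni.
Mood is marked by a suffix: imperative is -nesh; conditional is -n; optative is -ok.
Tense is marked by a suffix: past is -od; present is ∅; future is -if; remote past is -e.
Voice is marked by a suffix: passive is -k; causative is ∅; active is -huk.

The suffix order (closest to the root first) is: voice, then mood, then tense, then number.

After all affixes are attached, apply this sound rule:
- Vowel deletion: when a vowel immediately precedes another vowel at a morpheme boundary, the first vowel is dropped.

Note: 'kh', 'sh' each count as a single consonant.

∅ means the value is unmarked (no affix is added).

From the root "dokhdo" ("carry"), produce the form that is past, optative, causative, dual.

voice = causative: zero marking, form stays dokhdo.
Attach mood optative -ok → dokhdook.
Attach tense past -od → dokhdookod.
Attach number dual -ni → dokhdookodni.
Apply vowel deletion: dokhdookodni → dokhdokodni.

dokhdokodni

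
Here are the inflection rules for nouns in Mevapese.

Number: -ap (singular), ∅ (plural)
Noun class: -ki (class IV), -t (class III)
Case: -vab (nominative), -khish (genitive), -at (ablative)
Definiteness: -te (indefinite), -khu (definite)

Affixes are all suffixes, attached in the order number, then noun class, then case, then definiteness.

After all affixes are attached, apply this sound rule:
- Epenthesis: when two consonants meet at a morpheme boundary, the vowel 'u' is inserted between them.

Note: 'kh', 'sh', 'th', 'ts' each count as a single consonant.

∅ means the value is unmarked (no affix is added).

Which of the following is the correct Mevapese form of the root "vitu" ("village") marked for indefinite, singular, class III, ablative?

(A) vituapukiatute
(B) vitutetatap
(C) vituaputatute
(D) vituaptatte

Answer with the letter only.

C

Attach number singular -ap → vituap.
Attach noun class class III -t → vituapt.
Attach case ablative -at → vituaptat.
Attach definiteness indefinite -te → vituaptatte.
Apply epenthesis: vituaptatte → vituaputatute.
So the correct form is vituaputatute, option (C).
(D) vituaptatte is wrong: it fails to apply the sound rule(s).
(B) vitutetatap is wrong: it has the affixes in the wrong order.
(A) vituapukiatute is wrong: it uses class IV instead of class III for noun class.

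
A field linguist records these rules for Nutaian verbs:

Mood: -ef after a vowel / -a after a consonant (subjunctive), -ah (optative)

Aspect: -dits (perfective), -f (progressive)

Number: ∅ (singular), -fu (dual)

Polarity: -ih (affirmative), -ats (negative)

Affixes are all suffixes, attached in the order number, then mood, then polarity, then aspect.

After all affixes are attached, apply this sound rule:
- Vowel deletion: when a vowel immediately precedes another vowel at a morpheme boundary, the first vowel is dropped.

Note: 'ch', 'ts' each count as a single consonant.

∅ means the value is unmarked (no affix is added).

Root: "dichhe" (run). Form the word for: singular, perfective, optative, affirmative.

number = singular: zero marking, form stays dichhe.
Attach mood optative -ah → dichheah.
Attach polarity affirmative -ih → dichheahih.
Attach aspect perfective -dits → dichheahihdits.
Apply vowel deletion: dichheahihdits → dichhahihdits.

dichhahihdits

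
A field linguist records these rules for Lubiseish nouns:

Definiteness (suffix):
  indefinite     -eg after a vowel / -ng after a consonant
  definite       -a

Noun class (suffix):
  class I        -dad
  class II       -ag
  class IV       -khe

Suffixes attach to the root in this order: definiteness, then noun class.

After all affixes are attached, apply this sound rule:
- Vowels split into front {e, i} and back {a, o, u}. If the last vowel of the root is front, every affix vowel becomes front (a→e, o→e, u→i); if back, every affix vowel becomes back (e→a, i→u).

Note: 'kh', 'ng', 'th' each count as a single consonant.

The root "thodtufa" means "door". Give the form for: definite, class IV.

thodtufaakha

Attach definiteness definite -a → thodtufaa.
Attach noun class class IV -khe → thodtufaakhe.
Apply vowel harmony: thodtufaakhe → thodtufaakha.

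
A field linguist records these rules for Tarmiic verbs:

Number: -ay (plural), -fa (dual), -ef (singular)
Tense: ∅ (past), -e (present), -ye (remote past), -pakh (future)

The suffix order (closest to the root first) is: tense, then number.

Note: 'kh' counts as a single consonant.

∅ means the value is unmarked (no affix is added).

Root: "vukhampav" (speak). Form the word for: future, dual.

Attach tense future -pakh → vukhampavpakh.
Attach number dual -fa → vukhampavpakhfa.

vukhampavpakhfa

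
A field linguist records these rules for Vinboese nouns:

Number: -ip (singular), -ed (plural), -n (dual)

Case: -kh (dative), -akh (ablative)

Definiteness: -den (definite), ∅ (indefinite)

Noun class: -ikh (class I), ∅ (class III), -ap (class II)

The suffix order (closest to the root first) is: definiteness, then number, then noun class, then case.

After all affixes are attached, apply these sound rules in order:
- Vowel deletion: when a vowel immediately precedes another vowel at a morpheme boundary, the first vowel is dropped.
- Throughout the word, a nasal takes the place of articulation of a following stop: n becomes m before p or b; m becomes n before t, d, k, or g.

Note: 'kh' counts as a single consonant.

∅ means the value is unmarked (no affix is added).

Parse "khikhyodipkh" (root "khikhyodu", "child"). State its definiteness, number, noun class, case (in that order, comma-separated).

Segment: khikhyodu-ip-kh.
definiteness: ∅ → indefinite.
number: -ip → singular.
noun class: ∅ → class III.
case: -kh → dative.

indefinite, singular, class III, dative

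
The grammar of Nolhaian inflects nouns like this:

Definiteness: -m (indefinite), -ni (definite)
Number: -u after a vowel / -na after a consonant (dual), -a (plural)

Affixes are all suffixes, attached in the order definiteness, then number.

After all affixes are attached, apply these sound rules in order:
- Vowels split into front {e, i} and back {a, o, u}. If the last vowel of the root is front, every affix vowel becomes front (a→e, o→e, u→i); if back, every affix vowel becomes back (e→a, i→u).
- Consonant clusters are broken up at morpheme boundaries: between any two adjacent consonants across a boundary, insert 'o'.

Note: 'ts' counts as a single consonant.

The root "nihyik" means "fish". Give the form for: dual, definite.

Attach definiteness definite -ni → nihyikni.
Attach number dual -u (after vowel 'i') → nihyikniu.
Apply vowel harmony: nihyikniu → nihyiknii.
Apply epenthesis: nihyiknii → nihyikonii.

nihyikonii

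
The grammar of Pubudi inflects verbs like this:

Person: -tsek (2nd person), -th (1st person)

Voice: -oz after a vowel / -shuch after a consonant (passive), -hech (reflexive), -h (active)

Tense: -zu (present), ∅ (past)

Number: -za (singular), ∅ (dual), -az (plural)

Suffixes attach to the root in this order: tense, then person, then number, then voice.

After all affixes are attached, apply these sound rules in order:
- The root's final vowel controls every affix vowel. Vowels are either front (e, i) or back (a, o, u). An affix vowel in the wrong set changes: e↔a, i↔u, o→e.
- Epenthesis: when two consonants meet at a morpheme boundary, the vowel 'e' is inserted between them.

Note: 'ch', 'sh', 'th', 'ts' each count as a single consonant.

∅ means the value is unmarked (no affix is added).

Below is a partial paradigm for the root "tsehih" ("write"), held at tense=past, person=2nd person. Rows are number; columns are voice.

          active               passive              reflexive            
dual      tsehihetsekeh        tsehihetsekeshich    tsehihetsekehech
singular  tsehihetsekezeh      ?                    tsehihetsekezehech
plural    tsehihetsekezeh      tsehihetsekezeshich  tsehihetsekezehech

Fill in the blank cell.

tsehihetsekezeez

tense = past: zero marking, form stays tsehih.
Attach person 2nd person -tsek → tsehihtsek.
Attach number singular -za → tsehihtsekza.
Attach voice passive -oz (after vowel 'a') → tsehihtsekzaoz.
Apply vowel harmony: tsehihtsekzaoz → tsehihtsekzeez.
Apply epenthesis: tsehihtsekzeez → tsehihetsekezeez.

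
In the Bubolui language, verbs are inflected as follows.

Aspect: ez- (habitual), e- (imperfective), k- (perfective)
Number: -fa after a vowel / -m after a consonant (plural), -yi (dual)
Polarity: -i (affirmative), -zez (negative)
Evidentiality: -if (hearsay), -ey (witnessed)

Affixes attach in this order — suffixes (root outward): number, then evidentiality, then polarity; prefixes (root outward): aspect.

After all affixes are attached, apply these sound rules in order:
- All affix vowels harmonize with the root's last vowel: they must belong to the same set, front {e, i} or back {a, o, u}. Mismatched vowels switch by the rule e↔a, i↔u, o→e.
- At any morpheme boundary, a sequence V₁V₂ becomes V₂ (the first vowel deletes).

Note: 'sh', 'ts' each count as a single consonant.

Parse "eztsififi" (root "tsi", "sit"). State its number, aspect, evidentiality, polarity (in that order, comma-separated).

Segment: ez-tsi-fa-if-i.
number: -fa/m → plural.
aspect: ez- → habitual.
evidentiality: -if → hearsay.
polarity: -i → affirmative.

plural, habitual, hearsay, affirmative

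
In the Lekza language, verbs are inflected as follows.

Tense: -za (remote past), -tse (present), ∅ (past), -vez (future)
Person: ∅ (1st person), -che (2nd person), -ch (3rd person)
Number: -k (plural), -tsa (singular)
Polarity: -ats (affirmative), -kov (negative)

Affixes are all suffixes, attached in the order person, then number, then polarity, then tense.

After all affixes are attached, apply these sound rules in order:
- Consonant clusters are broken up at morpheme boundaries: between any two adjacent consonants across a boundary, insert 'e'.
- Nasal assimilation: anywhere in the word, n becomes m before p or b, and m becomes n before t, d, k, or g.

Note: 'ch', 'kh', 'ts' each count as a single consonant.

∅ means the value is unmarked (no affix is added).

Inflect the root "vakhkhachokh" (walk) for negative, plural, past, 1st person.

vakhkhachokhekekov

person = 1st person: zero marking, form stays vakhkhachokh.
Attach number plural -k → vakhkhachokhk.
Attach polarity negative -kov → vakhkhachokhkkov.
tense = past: zero marking, form stays vakhkhachokhkkov.
Apply epenthesis: vakhkhachokhkkov → vakhkhachokhekekov.
Nasal assimilation: no change.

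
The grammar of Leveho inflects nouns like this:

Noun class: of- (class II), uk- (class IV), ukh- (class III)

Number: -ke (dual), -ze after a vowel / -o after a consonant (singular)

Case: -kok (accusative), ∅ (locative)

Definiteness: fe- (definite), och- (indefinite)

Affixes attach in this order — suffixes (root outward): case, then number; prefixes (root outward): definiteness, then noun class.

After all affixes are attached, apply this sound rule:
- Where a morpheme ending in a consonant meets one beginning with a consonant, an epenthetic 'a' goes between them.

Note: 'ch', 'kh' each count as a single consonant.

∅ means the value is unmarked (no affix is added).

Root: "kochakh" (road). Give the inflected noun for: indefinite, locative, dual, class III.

ukhochakochakhake

case = locative: zero marking, form stays kochakh.
Attach number dual -ke → kochakhke.
Attach definiteness indefinite och- → ochkochakhke.
Attach noun class class III ukh- → ukhochkochakhke.
Apply epenthesis: ukhochkochakhke → ukhochakochakhake.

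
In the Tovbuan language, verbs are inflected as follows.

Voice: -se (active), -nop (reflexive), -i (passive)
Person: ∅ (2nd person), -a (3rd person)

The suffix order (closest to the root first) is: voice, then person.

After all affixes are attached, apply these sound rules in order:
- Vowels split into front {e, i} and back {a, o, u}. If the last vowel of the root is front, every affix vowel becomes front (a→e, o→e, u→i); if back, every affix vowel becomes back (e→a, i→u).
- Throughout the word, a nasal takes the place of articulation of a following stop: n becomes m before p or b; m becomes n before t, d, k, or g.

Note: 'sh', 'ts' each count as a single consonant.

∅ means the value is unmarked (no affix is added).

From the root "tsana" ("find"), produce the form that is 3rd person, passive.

Attach voice passive -i → tsanai.
Attach person 3rd person -a → tsanaia.
Apply vowel harmony: tsanaia → tsanaua.
Nasal assimilation: no change.

tsanaua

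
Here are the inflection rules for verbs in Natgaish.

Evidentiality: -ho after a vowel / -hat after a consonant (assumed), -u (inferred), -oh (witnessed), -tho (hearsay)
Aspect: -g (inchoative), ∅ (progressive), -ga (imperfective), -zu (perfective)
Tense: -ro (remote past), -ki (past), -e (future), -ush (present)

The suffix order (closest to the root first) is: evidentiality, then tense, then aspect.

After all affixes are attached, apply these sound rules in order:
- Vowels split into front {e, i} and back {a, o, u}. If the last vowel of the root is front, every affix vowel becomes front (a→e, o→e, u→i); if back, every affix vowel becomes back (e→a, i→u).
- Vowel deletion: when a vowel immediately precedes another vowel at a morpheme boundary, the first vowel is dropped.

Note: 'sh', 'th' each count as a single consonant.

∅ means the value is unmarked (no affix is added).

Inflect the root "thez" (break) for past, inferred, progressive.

Attach evidentiality inferred -u → thezu.
Attach tense past -ki → thezuki.
aspect = progressive: zero marking, form stays thezuki.
Apply vowel harmony: thezuki → theziki.
Vowel deletion: no change.

theziki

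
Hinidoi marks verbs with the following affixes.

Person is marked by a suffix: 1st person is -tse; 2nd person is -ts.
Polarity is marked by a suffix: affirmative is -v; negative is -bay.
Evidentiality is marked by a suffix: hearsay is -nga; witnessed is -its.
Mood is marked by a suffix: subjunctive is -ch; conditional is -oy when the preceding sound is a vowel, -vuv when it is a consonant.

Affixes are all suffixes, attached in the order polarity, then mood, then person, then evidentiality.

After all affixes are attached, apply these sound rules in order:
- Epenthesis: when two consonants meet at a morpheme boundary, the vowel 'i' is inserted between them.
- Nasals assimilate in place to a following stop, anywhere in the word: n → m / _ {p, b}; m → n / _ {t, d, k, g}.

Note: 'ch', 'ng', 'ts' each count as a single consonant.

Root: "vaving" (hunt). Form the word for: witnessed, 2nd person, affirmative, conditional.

vavingivivuvitsits

Attach polarity affirmative -v → vavingv.
Attach mood conditional -vuv (after consonant 'v') → vavingvvuv.
Attach person 2nd person -ts → vavingvvuvts.
Attach evidentiality witnessed -its → vavingvvuvtsits.
Apply epenthesis: vavingvvuvtsits → vavingivivuvitsits.
Nasal assimilation: no change.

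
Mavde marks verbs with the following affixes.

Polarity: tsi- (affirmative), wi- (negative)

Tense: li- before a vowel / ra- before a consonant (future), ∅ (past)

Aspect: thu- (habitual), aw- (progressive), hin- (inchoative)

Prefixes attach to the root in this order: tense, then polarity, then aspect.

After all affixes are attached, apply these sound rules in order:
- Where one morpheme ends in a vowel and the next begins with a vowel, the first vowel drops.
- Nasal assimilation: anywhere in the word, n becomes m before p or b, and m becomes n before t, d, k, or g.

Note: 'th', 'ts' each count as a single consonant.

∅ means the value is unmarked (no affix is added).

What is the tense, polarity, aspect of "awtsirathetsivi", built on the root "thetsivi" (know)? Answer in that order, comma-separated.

future, affirmative, progressive

Segment: aw-tsi-ra-thetsivi.
tense: li/ra- → future.
polarity: tsi- → affirmative.
aspect: aw- → progressive.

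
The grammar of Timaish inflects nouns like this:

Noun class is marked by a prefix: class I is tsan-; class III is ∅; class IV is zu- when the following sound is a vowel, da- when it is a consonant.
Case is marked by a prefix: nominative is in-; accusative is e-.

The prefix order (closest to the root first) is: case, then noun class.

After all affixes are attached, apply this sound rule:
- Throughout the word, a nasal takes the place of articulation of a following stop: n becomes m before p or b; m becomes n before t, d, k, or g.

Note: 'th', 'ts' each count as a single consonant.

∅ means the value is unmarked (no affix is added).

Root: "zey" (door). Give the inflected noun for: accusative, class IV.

Attach case accusative e- → ezey.
Attach noun class class IV zu- (before vowel 'e') → zuezey.
Nasal assimilation: no change.

zuezey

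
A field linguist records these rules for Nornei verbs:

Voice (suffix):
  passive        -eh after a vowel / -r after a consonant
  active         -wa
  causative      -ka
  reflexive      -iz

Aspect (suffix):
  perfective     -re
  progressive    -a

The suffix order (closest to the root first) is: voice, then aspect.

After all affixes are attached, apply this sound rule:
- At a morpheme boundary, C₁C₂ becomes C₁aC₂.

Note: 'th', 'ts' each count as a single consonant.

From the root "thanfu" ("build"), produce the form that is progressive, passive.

thanfueha

Attach voice passive -eh (after vowel 'u') → thanfueh.
Attach aspect progressive -a → thanfueha.
Epenthesis: no change.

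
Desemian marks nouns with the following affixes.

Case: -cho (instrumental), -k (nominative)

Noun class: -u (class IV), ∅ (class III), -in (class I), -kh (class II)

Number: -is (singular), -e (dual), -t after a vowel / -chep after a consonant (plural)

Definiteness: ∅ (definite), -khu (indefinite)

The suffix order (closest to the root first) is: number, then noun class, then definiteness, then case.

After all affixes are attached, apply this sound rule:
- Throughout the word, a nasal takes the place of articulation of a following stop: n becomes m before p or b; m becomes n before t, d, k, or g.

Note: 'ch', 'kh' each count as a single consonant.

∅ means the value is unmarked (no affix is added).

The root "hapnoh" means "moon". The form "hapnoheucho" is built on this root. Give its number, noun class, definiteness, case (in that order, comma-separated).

Segment: hapnoh-e-u-cho.
number: -e → dual.
noun class: -u → class IV.
definiteness: ∅ → definite.
case: -cho → instrumental.

dual, class IV, definite, instrumental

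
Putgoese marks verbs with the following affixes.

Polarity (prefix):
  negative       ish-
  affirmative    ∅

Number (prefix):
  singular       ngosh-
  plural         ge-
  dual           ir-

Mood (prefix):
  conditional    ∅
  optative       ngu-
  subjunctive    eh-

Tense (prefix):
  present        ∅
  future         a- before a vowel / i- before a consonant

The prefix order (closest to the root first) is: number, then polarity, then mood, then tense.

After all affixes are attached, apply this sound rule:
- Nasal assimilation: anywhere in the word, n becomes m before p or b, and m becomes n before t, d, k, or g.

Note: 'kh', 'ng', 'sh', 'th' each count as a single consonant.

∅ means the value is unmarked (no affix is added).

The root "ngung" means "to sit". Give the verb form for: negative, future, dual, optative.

inguishirngung

Attach number dual ir- → irngung.
Attach polarity negative ish- → ishirngung.
Attach mood optative ngu- → nguishirngung.
Attach tense future i- (before consonant 'ng') → inguishirngung.
Nasal assimilation: no change.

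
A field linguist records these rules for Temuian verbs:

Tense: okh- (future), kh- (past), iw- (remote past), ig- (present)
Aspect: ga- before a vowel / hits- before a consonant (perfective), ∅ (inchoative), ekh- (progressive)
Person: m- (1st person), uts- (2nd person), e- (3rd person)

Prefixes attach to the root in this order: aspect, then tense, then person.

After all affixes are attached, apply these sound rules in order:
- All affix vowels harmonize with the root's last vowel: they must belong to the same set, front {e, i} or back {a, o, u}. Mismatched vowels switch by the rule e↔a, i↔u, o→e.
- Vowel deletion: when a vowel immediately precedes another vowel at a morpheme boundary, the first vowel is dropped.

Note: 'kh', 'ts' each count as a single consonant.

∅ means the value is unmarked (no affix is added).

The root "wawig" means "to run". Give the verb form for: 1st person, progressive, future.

mekhekhwawig

Attach aspect progressive ekh- → ekhwawig.
Attach tense future okh- → okhekhwawig.
Attach person 1st person m- → mokhekhwawig.
Apply vowel harmony: mokhekhwawig → mekhekhwawig.
Vowel deletion: no change.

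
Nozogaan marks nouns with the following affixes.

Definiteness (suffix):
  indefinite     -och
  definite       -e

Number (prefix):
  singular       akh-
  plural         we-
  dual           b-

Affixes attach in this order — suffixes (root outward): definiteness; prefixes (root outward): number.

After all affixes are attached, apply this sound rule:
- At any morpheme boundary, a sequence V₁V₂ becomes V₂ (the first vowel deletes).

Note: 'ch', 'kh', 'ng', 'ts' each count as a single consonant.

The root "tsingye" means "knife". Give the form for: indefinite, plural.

wetsingyoch

Attach definiteness indefinite -och → tsingyeoch.
Attach number plural we- → wetsingyeoch.
Apply vowel deletion: wetsingyeoch → wetsingyoch.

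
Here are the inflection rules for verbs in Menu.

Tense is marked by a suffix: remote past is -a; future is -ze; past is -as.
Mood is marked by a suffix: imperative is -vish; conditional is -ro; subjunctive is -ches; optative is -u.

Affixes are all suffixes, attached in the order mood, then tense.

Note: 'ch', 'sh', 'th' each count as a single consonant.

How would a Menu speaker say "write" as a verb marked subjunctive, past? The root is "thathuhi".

Attach mood subjunctive -ches → thathuhiches.
Attach tense past -as → thathuhichesas.

thathuhichesas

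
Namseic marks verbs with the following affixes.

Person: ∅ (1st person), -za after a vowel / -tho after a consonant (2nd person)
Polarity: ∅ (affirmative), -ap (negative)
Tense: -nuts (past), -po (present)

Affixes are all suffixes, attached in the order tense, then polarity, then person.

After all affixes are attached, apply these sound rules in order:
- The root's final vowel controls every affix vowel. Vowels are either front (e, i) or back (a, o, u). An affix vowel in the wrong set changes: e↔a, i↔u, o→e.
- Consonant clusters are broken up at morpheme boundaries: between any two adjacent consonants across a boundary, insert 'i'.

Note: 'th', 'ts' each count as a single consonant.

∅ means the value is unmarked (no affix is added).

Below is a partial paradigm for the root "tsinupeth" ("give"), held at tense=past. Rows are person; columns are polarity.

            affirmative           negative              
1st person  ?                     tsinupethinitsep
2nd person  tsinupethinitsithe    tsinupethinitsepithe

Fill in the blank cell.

tsinupethinits

Attach tense past -nuts → tsinupethnuts.
polarity = affirmative: zero marking, form stays tsinupethnuts.
person = 1st person: zero marking, form stays tsinupethnuts.
Apply vowel harmony: tsinupethnuts → tsinupethnits.
Apply epenthesis: tsinupethnits → tsinupethinits.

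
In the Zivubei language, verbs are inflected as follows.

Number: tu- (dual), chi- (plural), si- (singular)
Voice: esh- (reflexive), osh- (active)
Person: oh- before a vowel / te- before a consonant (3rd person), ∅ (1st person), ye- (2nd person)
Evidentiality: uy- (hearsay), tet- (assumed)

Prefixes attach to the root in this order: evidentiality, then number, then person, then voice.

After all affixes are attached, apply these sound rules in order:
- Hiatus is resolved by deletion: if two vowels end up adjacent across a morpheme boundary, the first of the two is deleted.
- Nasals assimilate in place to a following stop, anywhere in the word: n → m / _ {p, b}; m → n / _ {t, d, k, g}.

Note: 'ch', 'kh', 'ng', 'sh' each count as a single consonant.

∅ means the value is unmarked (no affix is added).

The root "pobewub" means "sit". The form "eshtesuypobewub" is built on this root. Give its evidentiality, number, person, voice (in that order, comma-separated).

hearsay, singular, 3rd person, reflexive

Segment: esh-te-si-uy-pobewub.
evidentiality: uy- → hearsay.
number: si- → singular.
person: oh/te- → 3rd person.
voice: esh- → reflexive.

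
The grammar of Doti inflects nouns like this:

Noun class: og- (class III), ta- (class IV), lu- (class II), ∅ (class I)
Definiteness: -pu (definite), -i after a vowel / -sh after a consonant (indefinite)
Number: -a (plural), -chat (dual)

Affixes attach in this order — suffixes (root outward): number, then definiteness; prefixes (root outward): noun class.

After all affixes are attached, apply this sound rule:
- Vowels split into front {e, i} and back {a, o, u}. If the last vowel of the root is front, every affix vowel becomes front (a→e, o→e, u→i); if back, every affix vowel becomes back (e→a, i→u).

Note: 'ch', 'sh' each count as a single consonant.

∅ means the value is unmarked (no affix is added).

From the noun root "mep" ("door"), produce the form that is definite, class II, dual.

Attach number dual -chat → mepchat.
Attach noun class class II lu- → lumepchat.
Attach definiteness definite -pu → lumepchatpu.
Apply vowel harmony: lumepchatpu → limepchetpi.

limepchetpi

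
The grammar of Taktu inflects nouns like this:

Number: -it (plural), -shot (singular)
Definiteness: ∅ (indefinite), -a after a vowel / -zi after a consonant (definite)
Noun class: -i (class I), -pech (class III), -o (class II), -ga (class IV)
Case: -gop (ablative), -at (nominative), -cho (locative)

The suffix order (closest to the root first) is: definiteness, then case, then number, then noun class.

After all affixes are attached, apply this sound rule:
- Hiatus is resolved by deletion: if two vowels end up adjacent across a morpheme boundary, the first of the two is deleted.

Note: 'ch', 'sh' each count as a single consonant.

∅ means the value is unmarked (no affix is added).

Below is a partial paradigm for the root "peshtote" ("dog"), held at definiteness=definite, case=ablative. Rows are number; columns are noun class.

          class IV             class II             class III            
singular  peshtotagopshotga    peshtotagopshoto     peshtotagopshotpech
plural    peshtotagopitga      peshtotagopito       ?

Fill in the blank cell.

peshtotagopitpech

Attach definiteness definite -a (after vowel 'e') → peshtotea.
Attach case ablative -gop → peshtoteagop.
Attach number plural -it → peshtoteagopit.
Attach noun class class III -pech → peshtoteagopitpech.
Apply vowel deletion: peshtoteagopitpech → peshtotagopitpech.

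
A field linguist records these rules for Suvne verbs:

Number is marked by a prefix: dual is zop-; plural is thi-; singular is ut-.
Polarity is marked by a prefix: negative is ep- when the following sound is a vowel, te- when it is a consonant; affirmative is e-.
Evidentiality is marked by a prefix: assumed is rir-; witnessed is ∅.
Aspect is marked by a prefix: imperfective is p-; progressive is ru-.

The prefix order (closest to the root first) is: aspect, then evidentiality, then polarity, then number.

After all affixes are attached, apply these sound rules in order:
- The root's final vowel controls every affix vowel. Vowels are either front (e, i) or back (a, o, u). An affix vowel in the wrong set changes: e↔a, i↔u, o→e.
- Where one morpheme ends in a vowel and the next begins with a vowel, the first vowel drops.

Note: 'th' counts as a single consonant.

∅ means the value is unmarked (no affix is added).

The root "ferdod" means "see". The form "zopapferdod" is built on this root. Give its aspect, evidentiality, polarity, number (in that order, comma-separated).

imperfective, witnessed, affirmative, dual

Segment: zop-e-p-ferdod.
aspect: p- → imperfective.
evidentiality: ∅ → witnessed.
polarity: e- → affirmative.
number: zop- → dual.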